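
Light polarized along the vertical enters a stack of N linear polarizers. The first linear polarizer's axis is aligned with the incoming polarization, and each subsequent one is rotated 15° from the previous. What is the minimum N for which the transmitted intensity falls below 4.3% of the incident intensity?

N = 47

First polarizer is aligned with the polarization: full transmission.
Each further stage multiplies by cos²(15°) = 0.933.
After N polarizers: T = 0.933^(N−1). Require T < 0.043 ⇒ N−1 > ln(0.043)/ln(0.933) = 45.38, so N−1 ≥ 46 and N = 47.
Check: N=47 gives T = 0.04119 < 0.043; N=46 gives T = 0.04415.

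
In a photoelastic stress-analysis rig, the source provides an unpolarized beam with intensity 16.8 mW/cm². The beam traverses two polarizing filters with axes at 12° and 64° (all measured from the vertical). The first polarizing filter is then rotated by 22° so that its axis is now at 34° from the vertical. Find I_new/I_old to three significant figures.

I_new/I_old ≈ 1.98

Before rotation:
Unpolarized light through the first polarizer → I₁ = ½ I₀, now polarized at 12°.
I₂ = I₁ cos²(64° − 12°) = 0.5 I₀ · cos²(52°) = 0.1895 I₀.
After rotation:
Unpolarized light through the first polarizer → I₁ = ½ I₀, now polarized at 34°.
I₂ = I₁ cos²(64° − 34°) = 0.5 I₀ · cos²(30°) = 0.375 I₀.
Ratio = 0.375 / 0.1895 = 1.979.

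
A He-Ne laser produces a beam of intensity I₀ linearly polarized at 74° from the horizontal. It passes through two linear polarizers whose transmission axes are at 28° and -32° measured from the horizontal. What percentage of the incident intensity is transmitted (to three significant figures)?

I₁ = I₀ cos²(28° − 74°) = I₀ cos²(46°) = 0.4826 I₀.
I₂ = I₁ cos²(-32° − 28°) = 0.4826 I₀ · cos²(60°) = 0.1206 I₀.
That is 12.06% of the incident intensity.

≈ 12.1%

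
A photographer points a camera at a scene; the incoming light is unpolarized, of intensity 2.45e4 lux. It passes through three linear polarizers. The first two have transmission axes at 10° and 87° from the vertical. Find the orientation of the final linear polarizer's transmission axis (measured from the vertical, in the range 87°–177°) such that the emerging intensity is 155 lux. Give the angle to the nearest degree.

Unpolarized light through the first polarizer → I₁ = ½ I₀, now polarized at 10°.
I₂ = I₁ cos²(87° − 10°) = 0.5 I₀ · cos²(77°) = 0.0253 I₀.
Target fraction: 155 / 2.45e4 lux = 0.006327 of I₀.
Need I₃/I₀ = 0.006327, so cos²(θ − 87°) = 0.006327 / 0.0253 = 0.25.
θ − 87° = arccos(√0.25) = 60.0°, giving θ ≈ 87 + 60.0 = 147.0°.

θ ≈ 147°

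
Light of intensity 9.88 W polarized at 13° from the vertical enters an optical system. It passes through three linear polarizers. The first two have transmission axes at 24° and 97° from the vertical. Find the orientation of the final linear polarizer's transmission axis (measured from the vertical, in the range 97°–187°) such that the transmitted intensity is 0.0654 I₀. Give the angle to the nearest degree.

I₁ = I₀ cos²(24° − 13°) = I₀ cos²(11°) = 0.9636 I₀.
I₂ = I₁ cos²(97° − 24°) = 0.9636 I₀ · cos²(73°) = 0.08237 I₀.
Need I₃/I₀ = 0.0654, so cos²(θ − 97°) = 0.0654 / 0.08237 = 0.794.
θ − 97° = arccos(√0.794) = 27.0°, giving θ ≈ 97 + 27.0 = 124.0°.

θ ≈ 124°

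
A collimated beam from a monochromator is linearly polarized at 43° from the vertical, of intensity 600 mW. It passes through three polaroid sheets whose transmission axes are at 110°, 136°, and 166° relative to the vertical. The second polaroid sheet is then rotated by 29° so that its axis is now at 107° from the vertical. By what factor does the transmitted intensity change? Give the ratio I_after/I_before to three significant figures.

Before rotation:
By Malus's law, I₁ = I₀ cos²(110° − 43°) = I₀ cos²(67°) = 0.1527 I₀.
I₂ = I₁ cos²(136° − 110°) = 0.1527 I₀ · cos²(26°) = 0.1233 I₀.
I₃ = I₂ cos²(166° − 136°) = 0.1233 I₀ · cos²(30°) = 0.0925 I₀.
After rotation:
I₁ = I₀ cos²(110° − 43°) = I₀ cos²(67°) = 0.1527 I₀.
I₂ = I₁ cos²(107° − 110°) = 0.1527 I₀ · cos²(3°) = 0.1523 I₀.
I₃ = I₂ cos²(166° − 107°) = 0.1523 I₀ · cos²(59°) = 0.04039 I₀.
Ratio = 0.04039 / 0.0925 = 0.4366.

I_new/I_old ≈ 0.437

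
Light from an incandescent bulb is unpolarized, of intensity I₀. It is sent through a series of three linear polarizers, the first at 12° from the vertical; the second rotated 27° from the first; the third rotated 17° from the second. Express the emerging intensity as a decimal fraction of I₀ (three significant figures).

≈ 0.363 I₀

Unpolarized light through the first polarizer → I₁ = ½ I₀, now polarized at 12°.
I₂ = I₁ cos²(27°) = 0.5 · 0.7939 I₀ = 0.3969 I₀.
I₃ = I₂ cos²(17°) = 0.3969 · 0.9145 I₀ = 0.363 I₀.
Transmitted fraction = 0.363.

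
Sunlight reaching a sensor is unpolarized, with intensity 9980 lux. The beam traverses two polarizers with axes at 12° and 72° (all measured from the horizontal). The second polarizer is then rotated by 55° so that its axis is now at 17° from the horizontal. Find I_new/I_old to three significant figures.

Before rotation:
Unpolarized light through the first polarizer → I₁ = ½ I₀, now polarized at 12°.
I₂ = I₁ cos²(72° − 12°) = 0.5 I₀ · cos²(60°) = 0.125 I₀.
After rotation:
Unpolarized light through the first polarizer → I₁ = ½ I₀, now polarized at 12°.
I₂ = I₁ cos²(17° − 12°) = 0.5 I₀ · cos²(5°) = 0.4962 I₀.
Ratio = 0.4962 / 0.125 = 3.97.

I_new/I_old ≈ 3.97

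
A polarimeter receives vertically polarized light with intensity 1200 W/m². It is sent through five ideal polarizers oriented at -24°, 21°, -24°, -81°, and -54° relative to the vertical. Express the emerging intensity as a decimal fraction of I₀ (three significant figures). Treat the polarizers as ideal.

I/I₀ ≈ 0.0491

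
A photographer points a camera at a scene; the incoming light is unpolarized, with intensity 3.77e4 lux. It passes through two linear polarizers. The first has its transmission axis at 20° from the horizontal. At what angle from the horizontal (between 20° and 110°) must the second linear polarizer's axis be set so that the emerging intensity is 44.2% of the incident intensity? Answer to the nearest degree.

Unpolarized light through the first polarizer → I₁ = ½ I₀, now polarized at 20°.
Need I₂/I₀ = 0.442, so cos²(θ − 20°) = 0.442 / 0.5 = 0.884.
θ − 20° = arccos(√0.884) = 19.9°, giving θ ≈ 20 + 19.9 = 39.9°.

θ ≈ 40°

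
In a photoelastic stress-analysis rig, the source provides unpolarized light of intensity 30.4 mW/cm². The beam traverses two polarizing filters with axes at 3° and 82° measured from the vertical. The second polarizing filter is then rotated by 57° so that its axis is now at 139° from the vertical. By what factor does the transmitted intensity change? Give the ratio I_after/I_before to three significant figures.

Before rotation:
Unpolarized light through the first polarizer → I₁ = ½ I₀, now polarized at 3°.
I₂ = I₁ cos²(82° − 3°) = 0.5 I₀ · cos²(79°) = 0.0182 I₀.
After rotation:
Unpolarized light through the first polarizer → I₁ = ½ I₀, now polarized at 3°.
Angle between axes 1 and 2: 44°. I₂ = 0.5 I₀ · cos²(44°) = 0.2587 I₀.
Ratio = 0.2587 / 0.0182 = 14.21.

I_new/I_old ≈ 14.2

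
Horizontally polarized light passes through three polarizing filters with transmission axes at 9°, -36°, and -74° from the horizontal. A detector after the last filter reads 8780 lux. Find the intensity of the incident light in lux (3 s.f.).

By Malus's law, I₁ = I₀ cos²(9° − 0°) = I₀ cos²(9°) = 0.9755 I₀.
I₂ = I₁ cos²(-36° − 9°) = 0.9755 I₀ · cos²(45°) = 0.4878 I₀.
I₃ = I₂ cos²(-74° + 36°) = 0.4878 I₀ · cos²(38°) = 0.3029 I₀.
So 8780 lux = 0.3029 I₀, giving I₀ = 8780/0.3029 = 2.899e+04 lux.

I₀ ≈ 2.90e4 lux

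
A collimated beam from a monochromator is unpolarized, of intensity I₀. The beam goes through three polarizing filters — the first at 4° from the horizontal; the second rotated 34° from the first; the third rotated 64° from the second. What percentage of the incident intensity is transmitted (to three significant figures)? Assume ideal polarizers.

Unpolarized light through the first polarizer → I₁ = ½ I₀, now polarized at 4°.
I₂ = I₁ cos²(34°) = 0.5 · 0.6873 I₀ = 0.3437 I₀.
I₃ = I₂ cos²(64°) = 0.3437 · 0.1922 I₀ = 0.06604 I₀.
That is 6.604% of the incident intensity.

≈ 6.60%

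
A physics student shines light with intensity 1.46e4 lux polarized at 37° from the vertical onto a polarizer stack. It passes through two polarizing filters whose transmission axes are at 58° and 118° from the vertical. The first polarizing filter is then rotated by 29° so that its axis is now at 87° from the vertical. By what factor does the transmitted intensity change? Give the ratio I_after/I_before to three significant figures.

I_new/I_old ≈ 1.39

Before rotation:
By Malus's law, I₁ = I₀ cos²(58° − 37°) = I₀ cos²(21°) = 0.8716 I₀.
I₂ = I₁ cos²(118° − 58°) = 0.8716 I₀ · cos²(60°) = 0.2179 I₀.
After rotation:
I₁ = I₀ cos²(87° − 37°) = I₀ cos²(50°) = 0.4132 I₀.
I₂ = I₁ cos²(118° − 87°) = 0.4132 I₀ · cos²(31°) = 0.3036 I₀.
Ratio = 0.3036 / 0.2179 = 1.393.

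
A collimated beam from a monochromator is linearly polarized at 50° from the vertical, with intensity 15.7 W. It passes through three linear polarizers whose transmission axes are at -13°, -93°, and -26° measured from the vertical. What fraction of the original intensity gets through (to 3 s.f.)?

I/I₀ ≈ 0.000949

I₁ = 15.7 W · cos²(63°) = 3.236 W.
I₂ = I₁ · cos²(80°) = 3.236 · 0.03015 = 0.09757 W.
I₃ = I₂ · cos²(67°) = 0.09757 · 0.1527 = 0.0149 W.
Transmitted fraction = 0.0009488.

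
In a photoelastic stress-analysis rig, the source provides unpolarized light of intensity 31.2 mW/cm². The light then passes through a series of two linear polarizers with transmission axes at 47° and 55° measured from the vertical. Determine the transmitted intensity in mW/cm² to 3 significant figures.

I ≈ 15.3 mW/cm²

Unpolarized light through the first polarizer → I₁ = 31.2 mW/cm²/2 = 15.6 mW/cm², polarized at 47°.
I₂ = I₁ · cos²(8°) = 15.6 · 0.9806 = 15.3 mW/cm².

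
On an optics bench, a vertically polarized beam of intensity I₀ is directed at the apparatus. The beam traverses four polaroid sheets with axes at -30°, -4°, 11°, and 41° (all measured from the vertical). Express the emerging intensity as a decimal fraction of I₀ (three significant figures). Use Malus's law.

≈ 0.424 I₀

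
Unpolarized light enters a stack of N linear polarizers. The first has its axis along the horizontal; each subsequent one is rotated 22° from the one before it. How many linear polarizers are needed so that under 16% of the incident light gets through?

First polarizer halves the unpolarized light: factor 1/2.
Each further stage multiplies by cos²(22°) = 0.8597.
After N polarizers: T = 0.5·0.8597^(N−1). Require T < 0.16 ⇒ N−1 > ln(0.16/0.5)/ln(0.8597) = 7.54, so N−1 ≥ 8 and N = 9.
Check: N=9 gives T = 0.1492 < 0.16; N=8 gives T = 0.1735.

N = 9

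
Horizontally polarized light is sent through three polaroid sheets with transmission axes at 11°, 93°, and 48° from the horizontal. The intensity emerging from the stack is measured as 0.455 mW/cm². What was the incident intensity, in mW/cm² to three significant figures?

I₀ ≈ 48.8 mW/cm²

I₁ = I₀ cos²(11° − 0°) = I₀ cos²(11°) = 0.9636 I₀.
I₂ = I₁ cos²(93° − 11°) = 0.9636 I₀ · cos²(82°) = 0.01866 I₀.
I₃ = I₂ cos²(48° − 93°) = 0.01866 I₀ · cos²(45°) = 0.009332 I₀.
So 0.455 mW/cm² = 0.009332 I₀, giving I₀ = 0.455/0.009332 = 48.76 mW/cm².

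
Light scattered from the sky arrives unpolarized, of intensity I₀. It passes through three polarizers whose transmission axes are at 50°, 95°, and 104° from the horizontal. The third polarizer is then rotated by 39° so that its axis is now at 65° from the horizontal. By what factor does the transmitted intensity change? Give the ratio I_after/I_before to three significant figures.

I_new/I_old ≈ 0.769

Before rotation:
Unpolarized light through the first polarizer → I₁ = ½ I₀, now polarized at 50°.
I₂ = I₁ cos²(95° − 50°) = 0.5 I₀ · cos²(45°) = 0.25 I₀.
I₃ = I₂ cos²(104° − 95°) = 0.25 I₀ · cos²(9°) = 0.2439 I₀.
After rotation:
Unpolarized light through the first polarizer → I₁ = ½ I₀, now polarized at 50°.
I₂ = I₁ cos²(95° − 50°) = 0.5 I₀ · cos²(45°) = 0.25 I₀.
I₃ = I₂ cos²(65° − 95°) = 0.25 I₀ · cos²(30°) = 0.1875 I₀.
Ratio = 0.1875 / 0.2439 = 0.7688.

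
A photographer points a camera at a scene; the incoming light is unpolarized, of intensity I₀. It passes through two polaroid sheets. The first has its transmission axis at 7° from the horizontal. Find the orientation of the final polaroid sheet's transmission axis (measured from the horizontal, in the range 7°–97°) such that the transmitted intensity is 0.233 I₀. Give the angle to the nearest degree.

Unpolarized light through the first polarizer → I₁ = ½ I₀, now polarized at 7°.
Need I₂/I₀ = 0.233, so cos²(θ − 7°) = 0.233 / 0.5 = 0.466.
θ − 7° = arccos(√0.466) = 46.9°, giving θ ≈ 7 + 46.9 = 53.9°.

θ ≈ 54°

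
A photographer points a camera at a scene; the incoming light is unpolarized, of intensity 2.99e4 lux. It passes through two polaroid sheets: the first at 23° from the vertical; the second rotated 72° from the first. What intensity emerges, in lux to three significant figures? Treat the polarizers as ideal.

I ≈ 1430 lux

Unpolarized light through the first polarizer → I₁ = 2.99e4 lux/2 = 1.495e+04 lux, polarized at 23°.
I₂ = I₁ · cos²(72°) = 1.495e+04 · 0.09549 = 1428 lux.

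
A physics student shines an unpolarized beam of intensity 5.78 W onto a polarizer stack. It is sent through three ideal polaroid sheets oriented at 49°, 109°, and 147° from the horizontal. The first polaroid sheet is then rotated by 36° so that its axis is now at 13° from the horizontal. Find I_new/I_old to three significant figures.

Before rotation:
Unpolarized light through the first polarizer → I₁ = ½ I₀, now polarized at 49°.
I₂ = I₁ cos²(109° − 49°) = 0.5 I₀ · cos²(60°) = 0.125 I₀.
I₃ = I₂ cos²(147° − 109°) = 0.125 I₀ · cos²(38°) = 0.07762 I₀.
After rotation:
Unpolarized light through the first polarizer → I₁ = ½ I₀, now polarized at 13°.
Angle between axes 1 and 2: 84°. I₂ = 0.5 I₀ · cos²(84°) = 0.005463 I₀.
I₃ = I₂ cos²(147° − 109°) = 0.005463 I₀ · cos²(38°) = 0.003392 I₀.
Ratio = 0.003392 / 0.07762 = 0.0437.

I_new/I_old ≈ 0.0437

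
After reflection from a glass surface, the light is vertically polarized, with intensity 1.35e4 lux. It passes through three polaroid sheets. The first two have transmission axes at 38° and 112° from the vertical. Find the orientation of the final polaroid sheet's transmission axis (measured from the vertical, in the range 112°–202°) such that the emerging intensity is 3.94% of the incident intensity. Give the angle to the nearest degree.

I₁ = I₀ cos²(38° − 0°) = I₀ cos²(38°) = 0.621 I₀.
I₂ = I₁ cos²(112° − 38°) = 0.621 I₀ · cos²(74°) = 0.04718 I₀.
Need I₃/I₀ = 0.0394, so cos²(θ − 112°) = 0.0394 / 0.04718 = 0.8351.
θ − 112° = arccos(√0.8351) = 24.0°, giving θ ≈ 112 + 24.0 = 136.0°.

θ ≈ 136°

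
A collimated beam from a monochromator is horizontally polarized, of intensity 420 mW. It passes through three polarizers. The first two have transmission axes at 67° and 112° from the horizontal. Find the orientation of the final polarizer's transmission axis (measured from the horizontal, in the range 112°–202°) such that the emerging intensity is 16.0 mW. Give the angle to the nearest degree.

θ ≈ 157°

By Malus's law, I₁ = I₀ cos²(67° − 0°) = I₀ cos²(67°) = 0.1527 I₀.
I₂ = I₁ cos²(112° − 67°) = 0.1527 I₀ · cos²(45°) = 0.07634 I₀.
Target fraction: 16.0 / 420 mW = 0.0381 of I₀.
Need I₃/I₀ = 0.0381, so cos²(θ − 112°) = 0.0381 / 0.07634 = 0.4991.
θ − 112° = arccos(√0.4991) = 45.1°, giving θ ≈ 112 + 45.1 = 157.1°.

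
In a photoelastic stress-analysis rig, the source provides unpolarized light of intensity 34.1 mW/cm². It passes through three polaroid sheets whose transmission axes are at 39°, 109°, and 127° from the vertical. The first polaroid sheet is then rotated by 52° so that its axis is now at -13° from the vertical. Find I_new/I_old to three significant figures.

I_new/I_old ≈ 2.40

Before rotation:
Unpolarized light through the first polarizer → I₁ = ½ I₀, now polarized at 39°.
I₂ = I₁ cos²(109° − 39°) = 0.5 I₀ · cos²(70°) = 0.05849 I₀.
I₃ = I₂ cos²(127° − 109°) = 0.05849 I₀ · cos²(18°) = 0.0529 I₀.
After rotation:
Unpolarized light through the first polarizer → I₁ = ½ I₀, now polarized at -13°.
Angle between axes 1 and 2: 58°. I₂ = 0.5 I₀ · cos²(58°) = 0.1404 I₀.
I₃ = I₂ cos²(127° − 109°) = 0.1404 I₀ · cos²(18°) = 0.127 I₀.
Ratio = 0.127 / 0.0529 = 2.401.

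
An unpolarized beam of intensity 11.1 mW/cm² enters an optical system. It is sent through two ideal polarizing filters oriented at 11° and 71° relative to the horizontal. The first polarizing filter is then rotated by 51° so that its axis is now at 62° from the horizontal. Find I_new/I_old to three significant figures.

I_new/I_old ≈ 3.90

Before rotation:
Unpolarized light through the first polarizer → I₁ = ½ I₀, now polarized at 11°.
I₂ = I₁ cos²(71° − 11°) = 0.5 I₀ · cos²(60°) = 0.125 I₀.
After rotation:
Unpolarized light through the first polarizer → I₁ = ½ I₀, now polarized at 62°.
I₂ = I₁ cos²(71° − 62°) = 0.5 I₀ · cos²(9°) = 0.4878 I₀.
Ratio = 0.4878 / 0.125 = 3.902.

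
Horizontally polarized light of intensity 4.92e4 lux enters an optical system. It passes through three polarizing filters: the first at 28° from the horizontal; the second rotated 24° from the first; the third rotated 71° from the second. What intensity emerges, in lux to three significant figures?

I₁ = 4.92e4 lux · cos²(28°) = 3.836e+04 lux.
I₂ = I₁ · cos²(24°) = 3.836e+04 · 0.8346 = 3.201e+04 lux.
I₃ = I₂ · cos²(71°) = 3.201e+04 · 0.106 = 3393 lux.

I ≈ 3390 lux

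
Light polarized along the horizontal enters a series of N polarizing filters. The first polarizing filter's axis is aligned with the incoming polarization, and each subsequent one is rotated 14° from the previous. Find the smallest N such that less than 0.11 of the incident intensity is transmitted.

N = 38

First polarizer is aligned with the polarization: full transmission.
Each further stage multiplies by cos²(14°) = 0.9415.
After N polarizers: T = 0.9415^(N−1). Require T < 0.11 ⇒ N−1 > ln(0.11)/ln(0.9415) = 36.60, so N−1 ≥ 37 and N = 38.
Check: N=38 gives T = 0.1074 < 0.11; N=37 gives T = 0.1141.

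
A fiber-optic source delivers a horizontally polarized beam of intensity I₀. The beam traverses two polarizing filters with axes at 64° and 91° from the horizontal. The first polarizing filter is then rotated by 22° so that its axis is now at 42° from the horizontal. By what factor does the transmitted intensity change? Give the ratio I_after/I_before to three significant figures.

Before rotation:
By Malus's law, I₁ = I₀ cos²(64° − 0°) = I₀ cos²(64°) = 0.1922 I₀.
I₂ = I₁ cos²(91° − 64°) = 0.1922 I₀ · cos²(27°) = 0.1526 I₀.
After rotation:
I₁ = I₀ cos²(42° − 0°) = I₀ cos²(42°) = 0.5523 I₀.
I₂ = I₁ cos²(91° − 42°) = 0.5523 I₀ · cos²(49°) = 0.2377 I₀.
Ratio = 0.2377 / 0.1526 = 1.558.

I_new/I_old ≈ 1.56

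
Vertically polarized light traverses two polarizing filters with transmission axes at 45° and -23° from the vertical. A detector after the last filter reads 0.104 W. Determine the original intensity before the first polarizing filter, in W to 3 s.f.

I₀ ≈ 1.48 W

By Malus's law, I₁ = I₀ cos²(45° − 0°) = I₀ cos²(45°) = 0.5 I₀.
I₂ = I₁ cos²(-23° − 45°) = 0.5 I₀ · cos²(68°) = 0.07017 I₀.
So 0.104 W = 0.07017 I₀, giving I₀ = 0.104/0.07017 = 1.482 W.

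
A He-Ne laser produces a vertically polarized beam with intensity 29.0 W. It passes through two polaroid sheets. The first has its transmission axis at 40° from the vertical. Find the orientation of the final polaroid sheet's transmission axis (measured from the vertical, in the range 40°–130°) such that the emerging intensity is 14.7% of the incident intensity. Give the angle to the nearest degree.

I₁ = I₀ cos²(40° − 0°) = I₀ cos²(40°) = 0.5868 I₀.
Need I₂/I₀ = 0.147, so cos²(θ − 40°) = 0.147 / 0.5868 = 0.2505.
θ − 40° = arccos(√0.2505) = 60.0°, giving θ ≈ 40 + 60.0 = 100.0°.

θ ≈ 100°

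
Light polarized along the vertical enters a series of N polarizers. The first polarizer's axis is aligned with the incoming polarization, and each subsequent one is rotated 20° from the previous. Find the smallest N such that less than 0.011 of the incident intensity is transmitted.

N = 38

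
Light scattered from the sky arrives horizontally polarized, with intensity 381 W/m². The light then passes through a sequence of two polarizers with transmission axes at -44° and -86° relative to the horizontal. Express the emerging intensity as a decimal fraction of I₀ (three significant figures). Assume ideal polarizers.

By Malus's law, I₁ = 381 W/m² · cos²(44°) = 197.1 W/m².
I₂ = I₁ · cos²(42°) = 197.1 · 0.5523 = 108.9 W/m².
Transmitted fraction = 0.2858.

I/I₀ ≈ 0.286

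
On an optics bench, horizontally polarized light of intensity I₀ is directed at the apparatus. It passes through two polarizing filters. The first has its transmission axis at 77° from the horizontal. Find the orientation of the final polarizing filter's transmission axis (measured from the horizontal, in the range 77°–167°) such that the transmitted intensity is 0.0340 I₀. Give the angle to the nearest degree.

θ ≈ 112°

By Malus's law, I₁ = I₀ cos²(77° − 0°) = I₀ cos²(77°) = 0.0506 I₀.
Need I₂/I₀ = 0.034, so cos²(θ − 77°) = 0.034 / 0.0506 = 0.6719.
θ − 77° = arccos(√0.6719) = 34.9°, giving θ ≈ 77 + 34.9 = 111.9°.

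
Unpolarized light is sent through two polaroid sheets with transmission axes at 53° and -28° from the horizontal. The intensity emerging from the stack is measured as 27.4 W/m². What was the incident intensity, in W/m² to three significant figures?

I₀ ≈ 2240 W/m²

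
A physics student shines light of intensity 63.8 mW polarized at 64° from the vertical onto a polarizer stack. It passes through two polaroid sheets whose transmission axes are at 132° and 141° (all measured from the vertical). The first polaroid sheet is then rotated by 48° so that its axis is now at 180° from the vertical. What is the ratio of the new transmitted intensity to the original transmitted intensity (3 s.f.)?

I_new/I_old ≈ 0.848

Before rotation:
I₁ = I₀ cos²(132° − 64°) = I₀ cos²(68°) = 0.1403 I₀.
I₂ = I₁ cos²(141° − 132°) = 0.1403 I₀ · cos²(9°) = 0.1369 I₀.
After rotation:
I₁ = I₀ cos²(180° − 64°) = I₀ cos²(64°) = 0.1922 I₀.
I₂ = I₁ cos²(141° − 180°) = 0.1922 I₀ · cos²(39°) = 0.1161 I₀.
Ratio = 0.1161 / 0.1369 = 0.8478.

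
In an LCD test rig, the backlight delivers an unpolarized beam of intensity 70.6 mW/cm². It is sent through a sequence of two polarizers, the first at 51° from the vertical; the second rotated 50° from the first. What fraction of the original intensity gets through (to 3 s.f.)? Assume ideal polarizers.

I/I₀ ≈ 0.207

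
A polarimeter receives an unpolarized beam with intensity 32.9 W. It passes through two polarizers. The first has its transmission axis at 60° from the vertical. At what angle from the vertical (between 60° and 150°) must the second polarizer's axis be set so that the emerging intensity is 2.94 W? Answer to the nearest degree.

θ ≈ 125°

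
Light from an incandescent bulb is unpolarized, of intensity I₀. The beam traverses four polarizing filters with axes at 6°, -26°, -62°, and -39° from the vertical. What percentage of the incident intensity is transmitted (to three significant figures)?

≈ 19.9%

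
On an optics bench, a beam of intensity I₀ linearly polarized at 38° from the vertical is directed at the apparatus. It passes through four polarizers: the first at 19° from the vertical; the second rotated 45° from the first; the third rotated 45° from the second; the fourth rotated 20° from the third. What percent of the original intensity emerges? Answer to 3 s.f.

≈ 19.7%

I₁ = I₀ cos²(19° − 38°) = I₀ cos²(19°) = 0.894 I₀.
I₂ = I₁ cos²(45°) = 0.894 · 0.5 I₀ = 0.447 I₀.
I₃ = I₂ cos²(45°) = 0.447 · 0.5 I₀ = 0.2235 I₀.
I₄ = I₃ cos²(20°) = 0.2235 · 0.883 I₀ = 0.1974 I₀.
That is 19.74% of the incident intensity.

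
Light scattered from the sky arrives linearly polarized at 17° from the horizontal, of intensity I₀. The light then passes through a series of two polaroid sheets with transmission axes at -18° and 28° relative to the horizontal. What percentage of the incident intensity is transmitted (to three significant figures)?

I₁ = I₀ cos²(-18° − 17°) = I₀ cos²(35°) = 0.671 I₀.
I₂ = I₁ cos²(28° + 18°) = 0.671 I₀ · cos²(46°) = 0.3238 I₀.
That is 32.38% of the incident intensity.

≈ 32.4%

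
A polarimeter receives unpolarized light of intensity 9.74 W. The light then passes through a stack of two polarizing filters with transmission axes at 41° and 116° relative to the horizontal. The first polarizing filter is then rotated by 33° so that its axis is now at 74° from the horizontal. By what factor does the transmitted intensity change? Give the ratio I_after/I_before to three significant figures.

I_new/I_old ≈ 8.24

Before rotation:
Unpolarized light through the first polarizer → I₁ = ½ I₀, now polarized at 41°.
I₂ = I₁ cos²(116° − 41°) = 0.5 I₀ · cos²(75°) = 0.03349 I₀.
After rotation:
Unpolarized light through the first polarizer → I₁ = ½ I₀, now polarized at 74°.
I₂ = I₁ cos²(116° − 74°) = 0.5 I₀ · cos²(42°) = 0.2761 I₀.
Ratio = 0.2761 / 0.03349 = 8.244.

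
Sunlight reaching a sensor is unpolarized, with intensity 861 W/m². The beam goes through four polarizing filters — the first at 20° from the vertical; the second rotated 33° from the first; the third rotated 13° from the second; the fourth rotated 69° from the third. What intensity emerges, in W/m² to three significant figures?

I ≈ 36.9 W/m²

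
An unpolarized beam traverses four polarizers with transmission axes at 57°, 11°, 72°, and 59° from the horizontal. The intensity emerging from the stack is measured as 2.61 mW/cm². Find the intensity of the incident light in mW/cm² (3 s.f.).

Unpolarized light through the first polarizer → I₁ = ½ I₀, now polarized at 57°.
I₂ = I₁ cos²(11° − 57°) = 0.5 I₀ · cos²(46°) = 0.2413 I₀.
I₃ = I₂ cos²(72° − 11°) = 0.2413 I₀ · cos²(61°) = 0.05671 I₀.
I₄ = I₃ cos²(59° − 72°) = 0.05671 I₀ · cos²(13°) = 0.05384 I₀.
So 2.61 mW/cm² = 0.05384 I₀, giving I₀ = 2.61/0.05384 = 48.48 mW/cm².

I₀ ≈ 48.5 mW/cm²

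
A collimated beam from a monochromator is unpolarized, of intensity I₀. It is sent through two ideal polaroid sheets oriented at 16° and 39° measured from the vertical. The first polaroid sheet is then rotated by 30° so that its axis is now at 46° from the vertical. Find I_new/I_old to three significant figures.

I_new/I_old ≈ 1.16

Before rotation:
Unpolarized light through the first polarizer → I₁ = ½ I₀, now polarized at 16°.
I₂ = I₁ cos²(39° − 16°) = 0.5 I₀ · cos²(23°) = 0.4237 I₀.
After rotation:
Unpolarized light through the first polarizer → I₁ = ½ I₀, now polarized at 46°.
I₂ = I₁ cos²(39° − 46°) = 0.5 I₀ · cos²(7°) = 0.4926 I₀.
Ratio = 0.4926 / 0.4237 = 1.163.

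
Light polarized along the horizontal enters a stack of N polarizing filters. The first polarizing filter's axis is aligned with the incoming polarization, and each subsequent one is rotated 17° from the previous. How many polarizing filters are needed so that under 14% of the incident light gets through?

N = 24

First polarizer is aligned with the polarization: full transmission.
Each further stage multiplies by cos²(17°) = 0.9145.
After N polarizers: T = 0.9145^(N−1). Require T < 0.14 ⇒ N−1 > ln(0.14)/ln(0.9145) = 22.00, so N−1 ≥ 23 and N = 24.
Check: N=24 gives T = 0.1281 < 0.14; N=23 gives T = 0.14.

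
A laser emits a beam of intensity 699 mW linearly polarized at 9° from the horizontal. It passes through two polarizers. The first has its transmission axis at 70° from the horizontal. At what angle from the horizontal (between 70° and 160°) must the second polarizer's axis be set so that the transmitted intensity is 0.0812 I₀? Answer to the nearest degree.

θ ≈ 124°

I₁ = I₀ cos²(70° − 9°) = I₀ cos²(61°) = 0.235 I₀.
Need I₂/I₀ = 0.0812, so cos²(θ − 70°) = 0.0812 / 0.235 = 0.3455.
θ − 70° = arccos(√0.3455) = 54.0°, giving θ ≈ 70 + 54.0 = 124.0°.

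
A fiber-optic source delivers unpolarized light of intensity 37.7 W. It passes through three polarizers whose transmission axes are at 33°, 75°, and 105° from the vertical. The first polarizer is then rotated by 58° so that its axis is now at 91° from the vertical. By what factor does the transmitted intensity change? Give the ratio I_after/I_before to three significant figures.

Before rotation:
Unpolarized light through the first polarizer → I₁ = ½ I₀, now polarized at 33°.
I₂ = I₁ cos²(75° − 33°) = 0.5 I₀ · cos²(42°) = 0.2761 I₀.
I₃ = I₂ cos²(105° − 75°) = 0.2761 I₀ · cos²(30°) = 0.2071 I₀.
After rotation:
Unpolarized light through the first polarizer → I₁ = ½ I₀, now polarized at 91°.
I₂ = I₁ cos²(75° − 91°) = 0.5 I₀ · cos²(16°) = 0.462 I₀.
I₃ = I₂ cos²(105° − 75°) = 0.462 I₀ · cos²(30°) = 0.3465 I₀.
Ratio = 0.3465 / 0.2071 = 1.673.

I_new/I_old ≈ 1.67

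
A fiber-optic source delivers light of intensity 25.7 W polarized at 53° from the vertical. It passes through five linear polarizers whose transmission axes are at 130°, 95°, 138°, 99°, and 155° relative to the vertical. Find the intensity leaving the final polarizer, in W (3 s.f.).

I₁ = 25.7 W · cos²(77°) = 1.3 W.
I₂ = I₁ · cos²(35°) = 1.3 · 0.671 = 0.8726 W.
I₃ = I₂ · cos²(43°) = 0.8726 · 0.5349 = 0.4668 W.
I₄ = I₃ · cos²(39°) = 0.4668 · 0.604 = 0.2819 W.
I₅ = I₄ · cos²(56°) = 0.2819 · 0.3127 = 0.08815 W.

I ≈ 0.0881 W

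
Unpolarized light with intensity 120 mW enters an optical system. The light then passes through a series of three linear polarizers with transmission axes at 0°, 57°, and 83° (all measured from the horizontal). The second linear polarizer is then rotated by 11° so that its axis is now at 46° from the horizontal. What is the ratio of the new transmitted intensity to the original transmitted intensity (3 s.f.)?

I_new/I_old ≈ 1.28

Before rotation:
Unpolarized light through the first polarizer → I₁ = ½ I₀, now polarized at 0°.
I₂ = I₁ cos²(57° − 0°) = 0.5 I₀ · cos²(57°) = 0.1483 I₀.
I₃ = I₂ cos²(83° − 57°) = 0.1483 I₀ · cos²(26°) = 0.1198 I₀.
After rotation:
Unpolarized light through the first polarizer → I₁ = ½ I₀, now polarized at 0°.
I₂ = I₁ cos²(46° − 0°) = 0.5 I₀ · cos²(46°) = 0.2413 I₀.
I₃ = I₂ cos²(83° − 46°) = 0.2413 I₀ · cos²(37°) = 0.1539 I₀.
Ratio = 0.1539 / 0.1198 = 1.284.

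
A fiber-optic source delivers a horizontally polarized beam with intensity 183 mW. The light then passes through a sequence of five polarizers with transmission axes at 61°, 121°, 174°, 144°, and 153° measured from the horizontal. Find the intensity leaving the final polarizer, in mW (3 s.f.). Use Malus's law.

I ≈ 2.85 mW

By Malus's law, I₁ = 183 mW · cos²(61°) = 43.01 mW.
I₂ = I₁ · cos²(60°) = 43.01 · 0.25 = 10.75 mW.
I₃ = I₂ · cos²(53°) = 10.75 · 0.3622 = 3.895 mW.
I₄ = I₃ · cos²(30°) = 3.895 · 0.75 = 2.921 mW.
I₅ = I₄ · cos²(9°) = 2.921 · 0.9755 = 2.849 mW.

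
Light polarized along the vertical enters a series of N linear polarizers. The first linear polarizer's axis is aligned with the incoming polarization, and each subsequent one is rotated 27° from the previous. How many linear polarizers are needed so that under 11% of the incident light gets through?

First polarizer is aligned with the polarization: full transmission.
Each further stage multiplies by cos²(27°) = 0.7939.
After N polarizers: T = 0.7939^(N−1). Require T < 0.11 ⇒ N−1 > ln(0.11)/ln(0.7939) = 9.56, so N−1 ≥ 10 and N = 11.
Check: N=11 gives T = 0.09945 < 0.11; N=10 gives T = 0.1253.

N = 11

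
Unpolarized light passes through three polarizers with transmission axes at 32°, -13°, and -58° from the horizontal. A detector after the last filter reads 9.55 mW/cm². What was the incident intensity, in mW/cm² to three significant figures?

I₀ ≈ 76.4 mW/cm²

Unpolarized light through the first polarizer → I₁ = ½ I₀, now polarized at 32°.
I₂ = I₁ cos²(-13° − 32°) = 0.5 I₀ · cos²(45°) = 0.25 I₀.
I₃ = I₂ cos²(-58° + 13°) = 0.25 I₀ · cos²(45°) = 0.125 I₀.
So 9.55 mW/cm² = 0.125 I₀, giving I₀ = 9.55/0.125 = 76.4 mW/cm².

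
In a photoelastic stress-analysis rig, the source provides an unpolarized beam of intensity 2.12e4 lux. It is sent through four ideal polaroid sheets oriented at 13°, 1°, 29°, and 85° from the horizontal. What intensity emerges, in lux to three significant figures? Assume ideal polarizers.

Unpolarized light through the first polarizer → I₁ = 2.12e4 lux/2 = 1.06e+04 lux, polarized at 13°.
I₂ = I₁ · cos²(12°) = 1.06e+04 · 0.9568 = 1.014e+04 lux.
I₃ = I₂ · cos²(28°) = 1.014e+04 · 0.7796 = 7907 lux.
I₄ = I₃ · cos²(56°) = 7907 · 0.3127 = 2472 lux.

I ≈ 2470 lux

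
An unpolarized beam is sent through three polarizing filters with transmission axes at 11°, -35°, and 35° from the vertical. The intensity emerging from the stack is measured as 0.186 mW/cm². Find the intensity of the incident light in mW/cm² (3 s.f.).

Unpolarized light through the first polarizer → I₁ = ½ I₀, now polarized at 11°.
I₂ = I₁ cos²(-35° − 11°) = 0.5 I₀ · cos²(46°) = 0.2413 I₀.
I₃ = I₂ cos²(35° + 35°) = 0.2413 I₀ · cos²(70°) = 0.02822 I₀.
So 0.186 mW/cm² = 0.02822 I₀, giving I₀ = 0.186/0.02822 = 6.59 mW/cm².

I₀ ≈ 6.59 mW/cm²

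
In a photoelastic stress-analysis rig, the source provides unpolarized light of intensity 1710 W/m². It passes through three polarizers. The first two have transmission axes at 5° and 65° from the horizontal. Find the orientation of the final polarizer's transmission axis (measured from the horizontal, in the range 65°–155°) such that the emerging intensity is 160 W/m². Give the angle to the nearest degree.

Unpolarized light through the first polarizer → I₁ = ½ I₀, now polarized at 5°.
I₂ = I₁ cos²(65° − 5°) = 0.5 I₀ · cos²(60°) = 0.125 I₀.
Target fraction: 160 / 1710 W/m² = 0.09357 of I₀.
Need I₃/I₀ = 0.09357, so cos²(θ − 65°) = 0.09357 / 0.125 = 0.7485.
θ − 65° = arccos(√0.7485) = 30.1°, giving θ ≈ 65 + 30.1 = 95.1°.

θ ≈ 95°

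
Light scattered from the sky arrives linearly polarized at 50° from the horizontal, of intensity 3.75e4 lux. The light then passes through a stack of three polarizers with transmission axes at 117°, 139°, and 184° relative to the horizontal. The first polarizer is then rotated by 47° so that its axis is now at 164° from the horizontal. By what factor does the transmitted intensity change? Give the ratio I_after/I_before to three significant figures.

I_new/I_old ≈ 1.04

Before rotation:
I₁ = I₀ cos²(117° − 50°) = I₀ cos²(67°) = 0.1527 I₀.
I₂ = I₁ cos²(139° − 117°) = 0.1527 I₀ · cos²(22°) = 0.1312 I₀.
I₃ = I₂ cos²(184° − 139°) = 0.1312 I₀ · cos²(45°) = 0.06562 I₀.
After rotation:
I₁ = I₀ cos²(164° − 50°) = I₀ cos²(66°) = 0.1654 I₀.
I₂ = I₁ cos²(139° − 164°) = 0.1654 I₀ · cos²(25°) = 0.1359 I₀.
I₃ = I₂ cos²(184° − 139°) = 0.1359 I₀ · cos²(45°) = 0.06794 I₀.
Ratio = 0.06794 / 0.06562 = 1.035.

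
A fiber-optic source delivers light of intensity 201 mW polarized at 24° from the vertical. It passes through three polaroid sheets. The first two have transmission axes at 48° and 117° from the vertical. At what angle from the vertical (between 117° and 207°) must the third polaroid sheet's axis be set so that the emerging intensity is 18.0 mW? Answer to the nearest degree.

θ ≈ 141°

I₁ = I₀ cos²(48° − 24°) = I₀ cos²(24°) = 0.8346 I₀.
I₂ = I₁ cos²(117° − 48°) = 0.8346 I₀ · cos²(69°) = 0.1072 I₀.
Target fraction: 18.0 / 201 mW = 0.08955 of I₀.
Need I₃/I₀ = 0.08955, so cos²(θ − 117°) = 0.08955 / 0.1072 = 0.8355.
θ − 117° = arccos(√0.8355) = 23.9°, giving θ ≈ 117 + 23.9 = 140.9°.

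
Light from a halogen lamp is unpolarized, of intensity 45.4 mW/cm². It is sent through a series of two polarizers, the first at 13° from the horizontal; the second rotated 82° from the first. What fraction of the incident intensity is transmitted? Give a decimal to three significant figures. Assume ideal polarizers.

I/I₀ ≈ 0.00968

Unpolarized light through the first polarizer → I₁ = 45.4 mW/cm²/2 = 22.7 mW/cm², polarized at 13°.
I₂ = I₁ · cos²(82°) = 22.7 · 0.01937 = 0.4397 mW/cm².
Transmitted fraction = 0.009685.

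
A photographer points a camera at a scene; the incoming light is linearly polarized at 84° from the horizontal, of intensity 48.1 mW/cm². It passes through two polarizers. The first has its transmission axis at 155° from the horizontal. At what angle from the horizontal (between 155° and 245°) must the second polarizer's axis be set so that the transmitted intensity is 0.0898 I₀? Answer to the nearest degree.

By Malus's law, I₁ = I₀ cos²(155° − 84°) = I₀ cos²(71°) = 0.106 I₀.
Need I₂/I₀ = 0.0898, so cos²(θ − 155°) = 0.0898 / 0.106 = 0.8472.
θ − 155° = arccos(√0.8472) = 23.0°, giving θ ≈ 155 + 23.0 = 178.0°.

θ ≈ 178°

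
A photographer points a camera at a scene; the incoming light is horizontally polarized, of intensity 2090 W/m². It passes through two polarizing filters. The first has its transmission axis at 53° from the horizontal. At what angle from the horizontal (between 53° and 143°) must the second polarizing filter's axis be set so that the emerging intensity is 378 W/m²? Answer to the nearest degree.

θ ≈ 98°

I₁ = I₀ cos²(53° − 0°) = I₀ cos²(53°) = 0.3622 I₀.
Target fraction: 378 / 2090 W/m² = 0.1809 of I₀.
Need I₂/I₀ = 0.1809, so cos²(θ − 53°) = 0.1809 / 0.3622 = 0.4994.
θ − 53° = arccos(√0.4994) = 45.0°, giving θ ≈ 53 + 45.0 = 98.0°.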